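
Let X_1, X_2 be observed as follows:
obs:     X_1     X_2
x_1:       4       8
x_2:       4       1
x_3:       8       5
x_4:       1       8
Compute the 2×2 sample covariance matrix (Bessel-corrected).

Step 1 — column means:
  mean(X_1) = (4 + 4 + 8 + 1) / 4 = 17/4 = 4.25
  mean(X_2) = (8 + 1 + 5 + 8) / 4 = 22/4 = 5.5

Step 2 — sample covariance S[i,j] = (1/(n-1)) · Σ_k (x_{k,i} - mean_i) · (x_{k,j} - mean_j), with n-1 = 3.
  S[X_1,X_1] = ((-0.25)·(-0.25) + (-0.25)·(-0.25) + (3.75)·(3.75) + (-3.25)·(-3.25)) / 3 = 24.75/3 = 8.25
  S[X_1,X_2] = ((-0.25)·(2.5) + (-0.25)·(-4.5) + (3.75)·(-0.5) + (-3.25)·(2.5)) / 3 = -9.5/3 = -3.1667
  S[X_2,X_2] = ((2.5)·(2.5) + (-4.5)·(-4.5) + (-0.5)·(-0.5) + (2.5)·(2.5)) / 3 = 33/3 = 11

S is symmetric (S[j,i] = S[i,j]). Assembling:

S = [[8.25, -3.1667],
 [-3.1667, 11]]


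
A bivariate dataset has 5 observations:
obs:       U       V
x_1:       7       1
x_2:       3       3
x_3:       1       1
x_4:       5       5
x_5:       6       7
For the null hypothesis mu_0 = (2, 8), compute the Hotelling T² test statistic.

Step 1 — sample mean vector:
  mean(U) = (7 + 3 + 1 + 5 + 6) / 5 = 22/5 = 4.4
  mean(V) = (1 + 3 + 1 + 5 + 7) / 5 = 17/5 = 3.4
  x̄ = (4.4, 3.4),  deviation x̄ - mu_0 = (4.4, 3.4) - (2, 8) = (2.4, -4.6).

Step 2 — sample covariance matrix, S[i,j] = (1/(n-1)) · Σ_k (x_{k,i} - mean_i) · (x_{k,j} - mean_j), divisor n-1 = 4:
  S[U,U] = ((2.6)·(2.6) + (-1.4)·(-1.4) + (-3.4)·(-3.4) + (0.6)·(0.6) + (1.6)·(1.6)) / 4 = 23.2/4 = 5.8
  S[U,V] = ((2.6)·(-2.4) + (-1.4)·(-0.4) + (-3.4)·(-2.4) + (0.6)·(1.6) + (1.6)·(3.6)) / 4 = 9.2/4 = 2.3
  S[V,V] = ((-2.4)·(-2.4) + (-0.4)·(-0.4) + (-2.4)·(-2.4) + (1.6)·(1.6) + (3.6)·(3.6)) / 4 = 27.2/4 = 6.8
  S = [[5.8, 2.3],
 [2.3, 6.8]].

Step 3 — invert S. det(S) = 5.8·6.8 - (2.3)² = 34.15.
  S^{-1} = (1/det) · [[d, -b], [-b, a]] = [[0.1991, -0.0673],
 [-0.0673, 0.1698]].

Step 4 — quadratic form (x̄ - mu_0)^T · S^{-1} · (x̄ - mu_0):
  S^{-1} · (x̄ - mu_0) = (0.7877, -0.9429),
  (x̄ - mu_0)^T · [...] = (2.4)·(0.7877) + (-4.6)·(-0.9429) = 6.2278.

Step 5 — scale by n: T² = 5 · 6.2278 = 31.1391.

T² ≈ 31.1391


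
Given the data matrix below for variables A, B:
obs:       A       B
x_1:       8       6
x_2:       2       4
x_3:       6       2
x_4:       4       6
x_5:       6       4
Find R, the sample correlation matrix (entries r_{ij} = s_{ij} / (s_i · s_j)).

Step 1 — column means:
  mean(A) = (8 + 2 + 6 + 4 + 6) / 5 = 26/5 = 5.2
  mean(B) = (6 + 4 + 2 + 6 + 4) / 5 = 22/5 = 4.4

Step 2 — sample variances and covariances s[i,j] = (1/(n-1)) · Σ_k (x_{k,i} - mean_i) · (x_{k,j} - mean_j), with n-1 = 4:
  s[A,A] = ((2.8)·(2.8) + (-3.2)·(-3.2) + (0.8)·(0.8) + (-1.2)·(-1.2) + (0.8)·(0.8)) / 4 = 20.8/4 = 5.2
  s[A,B] = ((2.8)·(1.6) + (-3.2)·(-0.4) + (0.8)·(-2.4) + (-1.2)·(1.6) + (0.8)·(-0.4)) / 4 = 1.6/4 = 0.4
  s[B,B] = ((1.6)·(1.6) + (-0.4)·(-0.4) + (-2.4)·(-2.4) + (1.6)·(1.6) + (-0.4)·(-0.4)) / 4 = 11.2/4 = 2.8
  Sample standard deviations s_i = √(s[i,i]):
  s(A) = √(5.2) = 2.2804
  s(B) = √(2.8) = 1.6733

Step 3 — r_{ij} = s_{ij} / (s_i · s_j):
  r[A,A] = 1 (diagonal).
  r[A,B] = 0.4 / (2.2804 · 1.6733) = 0.4 / 3.8158 = 0.1048
  r[B,B] = 1 (diagonal).

R is symmetric with unit diagonal. Assembling:

R = [[1, 0.1048],
 [0.1048, 1]]


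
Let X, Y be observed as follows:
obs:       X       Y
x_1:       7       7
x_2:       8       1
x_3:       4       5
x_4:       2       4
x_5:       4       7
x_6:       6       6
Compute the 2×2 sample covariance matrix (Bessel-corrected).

Step 1 — column means:
  mean(X) = (7 + 8 + 4 + 2 + 4 + 6) / 6 = 31/6 = 5.1667
  mean(Y) = (7 + 1 + 5 + 4 + 7 + 6) / 6 = 30/6 = 5

Step 2 — sample covariance S[i,j] = (1/(n-1)) · Σ_k (x_{k,i} - mean_i) · (x_{k,j} - mean_j), with n-1 = 5.
  S[X,X] = ((1.8333)·(1.8333) + (2.8333)·(2.8333) + (-1.1667)·(-1.1667) + (-3.1667)·(-3.1667) + (-1.1667)·(-1.1667) + (0.8333)·(0.8333)) / 5 = 24.8333/5 = 4.9667
  S[X,Y] = ((1.8333)·(2) + (2.8333)·(-4) + (-1.1667)·(0) + (-3.1667)·(-1) + (-1.1667)·(2) + (0.8333)·(1)) / 5 = -6/5 = -1.2
  S[Y,Y] = ((2)·(2) + (-4)·(-4) + (0)·(0) + (-1)·(-1) + (2)·(2) + (1)·(1)) / 5 = 26/5 = 5.2

S is symmetric (S[j,i] = S[i,j]). Assembling:

S = [[4.9667, -1.2],
 [-1.2, 5.2]]


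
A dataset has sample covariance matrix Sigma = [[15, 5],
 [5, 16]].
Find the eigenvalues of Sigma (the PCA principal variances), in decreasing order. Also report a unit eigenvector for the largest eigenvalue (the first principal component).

Step 1 — characteristic polynomial of 2×2 Sigma:
  det(Sigma - λI) = λ² - trace · λ + det = 0.
  trace = 15 + 16 = 31, det = 15·16 - (5)² = 215.
Step 2 — discriminant:
  Δ = trace² - 4·det = 961 - 860 = 101.
Step 3 — eigenvalues:
  λ = (trace ± √Δ)/2 = (31 ± 10.0499)/2,
  λ_1 = 20.5249,  λ_2 = 10.4751.

Step 4 — unit eigenvector for λ_1: solve (Sigma - λ_1 I)v = 0. First row:
  (15 - 20.5249)·v_x + (5)·v_y = 0, i.e. (-5.5249)·v_x + (5)·v_y = 0,
  so v ∝ (b, λ_1 - a) = (5, 5.5249) = u.
  ||u|| = √((5)² + (5.5249)²) = √(55.5249) ≈ 7.4515,
  v_1 = u/||u|| ≈ (0.671, 0.7415) (||v_1|| = 1).

λ_1 = 20.5249,  λ_2 = 10.4751;  v_1 ≈ (0.671, 0.7415)


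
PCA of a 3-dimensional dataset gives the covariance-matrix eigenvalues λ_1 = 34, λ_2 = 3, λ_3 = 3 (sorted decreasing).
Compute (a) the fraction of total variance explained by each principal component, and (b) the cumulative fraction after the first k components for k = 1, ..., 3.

Step 1 — total variance = trace(Sigma) = Σ λ_i = 34 + 3 + 3 = 40.

Step 2 — fraction explained by component i = λ_i / Σ λ:
  PC1: 34/40 = 0.85
  PC2: 3/40 = 0.075
  PC3: 3/40 = 0.075

Step 3 — cumulative fraction after k components = (λ_1 + ... + λ_k) / Σ λ:
  k = 1: 34/40 = 0.85
  k = 2: (34 + 3)/40 = 37/40 = 0.925
  k = 3: (34 + 3 + 3)/40 = 40/40 = 1

Summary (fraction, with percent):

explained: PC1 0.85 (85%), PC2 0.075 (7.5%), PC3 0.075 (7.5%);  cumulative: 0.85, 0.925, 1


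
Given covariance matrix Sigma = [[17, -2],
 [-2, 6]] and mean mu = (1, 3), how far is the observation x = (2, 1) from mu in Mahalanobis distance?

Step 1 — centre the observation: (x - mu) = (1, -2).

Step 2 — invert Sigma. det(Sigma) = 17·6 - (-2)² = 98.
  Sigma^{-1} = (1/det) · [[d, -b], [-b, a]] = [[0.0612, 0.0204],
 [0.0204, 0.1735]].

Step 3 — form the quadratic (x - mu)^T · Sigma^{-1} · (x - mu):
  Sigma^{-1} · (x - mu) = (0.0204, -0.3265).
  (x - mu)^T · [Sigma^{-1} · (x - mu)] = (1)·(0.0204) + (-2)·(-0.3265) = 0.6735.

Step 4 — take square root: d = √(0.6735) ≈ 0.8207.

d(x, mu) = √(0.6735) ≈ 0.8207


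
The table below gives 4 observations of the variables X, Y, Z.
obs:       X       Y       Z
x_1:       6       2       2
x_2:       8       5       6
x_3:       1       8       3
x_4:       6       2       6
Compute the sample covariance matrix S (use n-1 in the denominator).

Step 1 — column means:
  mean(X) = (6 + 8 + 1 + 6) / 4 = 21/4 = 5.25
  mean(Y) = (2 + 5 + 8 + 2) / 4 = 17/4 = 4.25
  mean(Z) = (2 + 6 + 3 + 6) / 4 = 17/4 = 4.25

Step 2 — sample covariance S[i,j] = (1/(n-1)) · Σ_k (x_{k,i} - mean_i) · (x_{k,j} - mean_j), with n-1 = 3.
  S[X,X] = ((0.75)·(0.75) + (2.75)·(2.75) + (-4.25)·(-4.25) + (0.75)·(0.75)) / 3 = 26.75/3 = 8.9167
  S[X,Y] = ((0.75)·(-2.25) + (2.75)·(0.75) + (-4.25)·(3.75) + (0.75)·(-2.25)) / 3 = -17.25/3 = -5.75
  S[X,Z] = ((0.75)·(-2.25) + (2.75)·(1.75) + (-4.25)·(-1.25) + (0.75)·(1.75)) / 3 = 9.75/3 = 3.25
  S[Y,Y] = ((-2.25)·(-2.25) + (0.75)·(0.75) + (3.75)·(3.75) + (-2.25)·(-2.25)) / 3 = 24.75/3 = 8.25
  S[Y,Z] = ((-2.25)·(-2.25) + (0.75)·(1.75) + (3.75)·(-1.25) + (-2.25)·(1.75)) / 3 = -2.25/3 = -0.75
  S[Z,Z] = ((-2.25)·(-2.25) + (1.75)·(1.75) + (-1.25)·(-1.25) + (1.75)·(1.75)) / 3 = 12.75/3 = 4.25

S is symmetric (S[j,i] = S[i,j]). Assembling:

S = [[8.9167, -5.75, 3.25],
 [-5.75, 8.25, -0.75],
 [3.25, -0.75, 4.25]]


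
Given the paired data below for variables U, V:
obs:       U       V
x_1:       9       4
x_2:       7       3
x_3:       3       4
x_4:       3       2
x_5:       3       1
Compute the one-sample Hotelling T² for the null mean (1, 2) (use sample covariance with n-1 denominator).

Step 1 — sample mean vector:
  mean(U) = (9 + 7 + 3 + 3 + 3) / 5 = 25/5 = 5
  mean(V) = (4 + 3 + 4 + 2 + 1) / 5 = 14/5 = 2.8
  x̄ = (5, 2.8),  deviation x̄ - mu_0 = (5, 2.8) - (1, 2) = (4, 0.8).

Step 2 — sample covariance matrix, S[i,j] = (1/(n-1)) · Σ_k (x_{k,i} - mean_i) · (x_{k,j} - mean_j), divisor n-1 = 4:
  S[U,U] = ((4)·(4) + (2)·(2) + (-2)·(-2) + (-2)·(-2) + (-2)·(-2)) / 4 = 32/4 = 8
  S[U,V] = ((4)·(1.2) + (2)·(0.2) + (-2)·(1.2) + (-2)·(-0.8) + (-2)·(-1.8)) / 4 = 8/4 = 2
  S[V,V] = ((1.2)·(1.2) + (0.2)·(0.2) + (1.2)·(1.2) + (-0.8)·(-0.8) + (-1.8)·(-1.8)) / 4 = 6.8/4 = 1.7
  S = [[8, 2],
 [2, 1.7]].

Step 3 — invert S. det(S) = 8·1.7 - (2)² = 9.6.
  S^{-1} = (1/det) · [[d, -b], [-b, a]] = [[0.1771, -0.2083],
 [-0.2083, 0.8333]].

Step 4 — quadratic form (x̄ - mu_0)^T · S^{-1} · (x̄ - mu_0):
  S^{-1} · (x̄ - mu_0) = (0.5417, -0.1667),
  (x̄ - mu_0)^T · [...] = (4)·(0.5417) + (0.8)·(-0.1667) = 2.0333.

Step 5 — scale by n: T² = 5 · 2.0333 = 10.1667.

T² ≈ 10.1667


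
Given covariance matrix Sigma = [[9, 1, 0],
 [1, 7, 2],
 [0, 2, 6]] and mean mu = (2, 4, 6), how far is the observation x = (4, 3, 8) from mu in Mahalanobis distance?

Step 1 — centre the observation: (x - mu) = (2, -1, 2).

Step 2 — invert Sigma (cofactor / det for 3×3, or solve directly):
  Sigma^{-1} = [[0.1131, -0.0179, 0.006],
 [-0.0179, 0.1607, -0.0536],
 [0.006, -0.0536, 0.1845]].

Step 3 — form the quadratic (x - mu)^T · Sigma^{-1} · (x - mu):
  Sigma^{-1} · (x - mu) = (0.256, -0.3036, 0.4345).
  (x - mu)^T · [Sigma^{-1} · (x - mu)] = (2)·(0.256) + (-1)·(-0.3036) + (2)·(0.4345) = 1.6845.

Step 4 — take square root: d = √(1.6845) ≈ 1.2979.

d(x, mu) = √(1.6845) ≈ 1.2979


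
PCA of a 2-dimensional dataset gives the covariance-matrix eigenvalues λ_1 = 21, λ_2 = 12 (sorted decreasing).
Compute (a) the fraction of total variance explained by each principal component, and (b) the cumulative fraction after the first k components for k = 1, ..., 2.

Step 1 — total variance = trace(Sigma) = Σ λ_i = 21 + 12 = 33.

Step 2 — fraction explained by component i = λ_i / Σ λ:
  PC1: 21/33 = 0.6364
  PC2: 12/33 = 0.3636

Step 3 — cumulative fraction after k components = (λ_1 + ... + λ_k) / Σ λ:
  k = 1: 21/33 = 0.6364
  k = 2: (21 + 12)/33 = 33/33 = 1

Summary (fraction, with percent):

explained: PC1 0.6364 (63.64%), PC2 0.3636 (36.36%);  cumulative: 0.6364, 1


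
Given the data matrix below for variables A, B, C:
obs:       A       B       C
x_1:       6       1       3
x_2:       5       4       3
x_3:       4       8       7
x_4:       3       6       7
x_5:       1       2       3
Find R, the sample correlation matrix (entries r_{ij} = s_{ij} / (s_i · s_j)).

Step 1 — column means:
  mean(A) = (6 + 5 + 4 + 3 + 1) / 5 = 19/5 = 3.8
  mean(B) = (1 + 4 + 8 + 6 + 2) / 5 = 21/5 = 4.2
  mean(C) = (3 + 3 + 7 + 7 + 3) / 5 = 23/5 = 4.6

Step 2 — sample variances and covariances s[i,j] = (1/(n-1)) · Σ_k (x_{k,i} - mean_i) · (x_{k,j} - mean_j), with n-1 = 4:
  s[A,A] = ((2.2)·(2.2) + (1.2)·(1.2) + (0.2)·(0.2) + (-0.8)·(-0.8) + (-2.8)·(-2.8)) / 4 = 14.8/4 = 3.7
  s[A,B] = ((2.2)·(-3.2) + (1.2)·(-0.2) + (0.2)·(3.8) + (-0.8)·(1.8) + (-2.8)·(-2.2)) / 4 = -1.8/4 = -0.45
  s[A,C] = ((2.2)·(-1.6) + (1.2)·(-1.6) + (0.2)·(2.4) + (-0.8)·(2.4) + (-2.8)·(-1.6)) / 4 = -2.4/4 = -0.6
  s[B,B] = ((-3.2)·(-3.2) + (-0.2)·(-0.2) + (3.8)·(3.8) + (1.8)·(1.8) + (-2.2)·(-2.2)) / 4 = 32.8/4 = 8.2
  s[B,C] = ((-3.2)·(-1.6) + (-0.2)·(-1.6) + (3.8)·(2.4) + (1.8)·(2.4) + (-2.2)·(-1.6)) / 4 = 22.4/4 = 5.6
  s[C,C] = ((-1.6)·(-1.6) + (-1.6)·(-1.6) + (2.4)·(2.4) + (2.4)·(2.4) + (-1.6)·(-1.6)) / 4 = 19.2/4 = 4.8
  Sample standard deviations s_i = √(s[i,i]):
  s(A) = √(3.7) = 1.9235
  s(B) = √(8.2) = 2.8636
  s(C) = √(4.8) = 2.1909

Step 3 — r_{ij} = s_{ij} / (s_i · s_j):
  r[A,A] = 1 (diagonal).
  r[A,B] = -0.45 / (1.9235 · 2.8636) = -0.45 / 5.5082 = -0.0817
  r[A,C] = -0.6 / (1.9235 · 2.1909) = -0.6 / 4.2143 = -0.1424
  r[B,B] = 1 (diagonal).
  r[B,C] = 5.6 / (2.8636 · 2.1909) = 5.6 / 6.2738 = 0.8926
  r[C,C] = 1 (diagonal).

R is symmetric with unit diagonal. Assembling:

R = [[1, -0.0817, -0.1424],
 [-0.0817, 1, 0.8926],
 [-0.1424, 0.8926, 1]]


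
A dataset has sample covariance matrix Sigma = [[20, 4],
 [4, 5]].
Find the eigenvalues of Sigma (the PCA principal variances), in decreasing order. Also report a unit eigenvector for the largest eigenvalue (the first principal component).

Step 1 — characteristic polynomial of 2×2 Sigma:
  det(Sigma - λI) = λ² - trace · λ + det = 0.
  trace = 20 + 5 = 25, det = 20·5 - (4)² = 84.
Step 2 — discriminant:
  Δ = trace² - 4·det = 625 - 336 = 289.
Step 3 — eigenvalues:
  λ = (trace ± √Δ)/2 = (25 ± 17)/2,
  λ_1 = 21,  λ_2 = 4.

Step 4 — unit eigenvector for λ_1: solve (Sigma - λ_1 I)v = 0. First row:
  (20 - 21)·v_x + (4)·v_y = 0, i.e. (-1)·v_x + (4)·v_y = 0,
  so v ∝ (b, λ_1 - a) = (4, 1) = u.
  ||u|| = √((4)² + (1)²) = √(17) ≈ 4.1231,
  v_1 = u/||u|| ≈ (0.9701, 0.2425) (||v_1|| = 1).

λ_1 = 21,  λ_2 = 4;  v_1 ≈ (0.9701, 0.2425)


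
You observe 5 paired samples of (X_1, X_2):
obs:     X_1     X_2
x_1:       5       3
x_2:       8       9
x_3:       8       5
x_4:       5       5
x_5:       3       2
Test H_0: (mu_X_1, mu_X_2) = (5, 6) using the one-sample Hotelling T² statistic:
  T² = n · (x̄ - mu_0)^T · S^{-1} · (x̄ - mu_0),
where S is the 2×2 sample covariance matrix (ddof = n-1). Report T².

Step 1 — sample mean vector:
  mean(X_1) = (5 + 8 + 8 + 5 + 3) / 5 = 29/5 = 5.8
  mean(X_2) = (3 + 9 + 5 + 5 + 2) / 5 = 24/5 = 4.8
  x̄ = (5.8, 4.8),  deviation x̄ - mu_0 = (5.8, 4.8) - (5, 6) = (0.8, -1.2).

Step 2 — sample covariance matrix, S[i,j] = (1/(n-1)) · Σ_k (x_{k,i} - mean_i) · (x_{k,j} - mean_j), divisor n-1 = 4:
  S[X_1,X_1] = ((-0.8)·(-0.8) + (2.2)·(2.2) + (2.2)·(2.2) + (-0.8)·(-0.8) + (-2.8)·(-2.8)) / 4 = 18.8/4 = 4.7
  S[X_1,X_2] = ((-0.8)·(-1.8) + (2.2)·(4.2) + (2.2)·(0.2) + (-0.8)·(0.2) + (-2.8)·(-2.8)) / 4 = 18.8/4 = 4.7
  S[X_2,X_2] = ((-1.8)·(-1.8) + (4.2)·(4.2) + (0.2)·(0.2) + (0.2)·(0.2) + (-2.8)·(-2.8)) / 4 = 28.8/4 = 7.2
  S = [[4.7, 4.7],
 [4.7, 7.2]].

Step 3 — invert S. det(S) = 4.7·7.2 - (4.7)² = 11.75.
  S^{-1} = (1/det) · [[d, -b], [-b, a]] = [[0.6128, -0.4],
 [-0.4, 0.4]].

Step 4 — quadratic form (x̄ - mu_0)^T · S^{-1} · (x̄ - mu_0):
  S^{-1} · (x̄ - mu_0) = (0.9702, -0.8),
  (x̄ - mu_0)^T · [...] = (0.8)·(0.9702) + (-1.2)·(-0.8) = 1.7362.

Step 5 — scale by n: T² = 5 · 1.7362 = 8.6809.

T² ≈ 8.6809


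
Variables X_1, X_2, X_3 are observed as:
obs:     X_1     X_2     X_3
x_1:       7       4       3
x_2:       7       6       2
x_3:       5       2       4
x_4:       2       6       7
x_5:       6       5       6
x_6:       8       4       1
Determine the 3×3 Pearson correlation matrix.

Step 1 — column means:
  mean(X_1) = (7 + 7 + 5 + 2 + 6 + 8) / 6 = 35/6 = 5.8333
  mean(X_2) = (4 + 6 + 2 + 6 + 5 + 4) / 6 = 27/6 = 4.5
  mean(X_3) = (3 + 2 + 4 + 7 + 6 + 1) / 6 = 23/6 = 3.8333

Step 2 — sample variances and covariances s[i,j] = (1/(n-1)) · Σ_k (x_{k,i} - mean_i) · (x_{k,j} - mean_j), with n-1 = 5:
  s[X_1,X_1] = ((1.1667)·(1.1667) + (1.1667)·(1.1667) + (-0.8333)·(-0.8333) + (-3.8333)·(-3.8333) + (0.1667)·(0.1667) + (2.1667)·(2.1667)) / 5 = 22.8333/5 = 4.5667
  s[X_1,X_2] = ((1.1667)·(-0.5) + (1.1667)·(1.5) + (-0.8333)·(-2.5) + (-3.8333)·(1.5) + (0.1667)·(0.5) + (2.1667)·(-0.5)) / 5 = -3.5/5 = -0.7
  s[X_1,X_3] = ((1.1667)·(-0.8333) + (1.1667)·(-1.8333) + (-0.8333)·(0.1667) + (-3.8333)·(3.1667) + (0.1667)·(2.1667) + (2.1667)·(-2.8333)) / 5 = -21.1667/5 = -4.2333
  s[X_2,X_2] = ((-0.5)·(-0.5) + (1.5)·(1.5) + (-2.5)·(-2.5) + (1.5)·(1.5) + (0.5)·(0.5) + (-0.5)·(-0.5)) / 5 = 11.5/5 = 2.3
  s[X_2,X_3] = ((-0.5)·(-0.8333) + (1.5)·(-1.8333) + (-2.5)·(0.1667) + (1.5)·(3.1667) + (0.5)·(2.1667) + (-0.5)·(-2.8333)) / 5 = 4.5/5 = 0.9
  s[X_3,X_3] = ((-0.8333)·(-0.8333) + (-1.8333)·(-1.8333) + (0.1667)·(0.1667) + (3.1667)·(3.1667) + (2.1667)·(2.1667) + (-2.8333)·(-2.8333)) / 5 = 26.8333/5 = 5.3667
  Sample standard deviations s_i = √(s[i,i]):
  s(X_1) = √(4.5667) = 2.137
  s(X_2) = √(2.3) = 1.5166
  s(X_3) = √(5.3667) = 2.3166

Step 3 — r_{ij} = s_{ij} / (s_i · s_j):
  r[X_1,X_1] = 1 (diagonal).
  r[X_1,X_2] = -0.7 / (2.137 · 1.5166) = -0.7 / 3.2409 = -0.216
  r[X_1,X_3] = -4.2333 / (2.137 · 2.3166) = -4.2333 / 4.9505 = -0.8551
  r[X_2,X_2] = 1 (diagonal).
  r[X_2,X_3] = 0.9 / (1.5166 · 2.3166) = 0.9 / 3.5133 = 0.2562
  r[X_3,X_3] = 1 (diagonal).

R is symmetric with unit diagonal. Assembling:

R = [[1, -0.216, -0.8551],
 [-0.216, 1, 0.2562],
 [-0.8551, 0.2562, 1]]


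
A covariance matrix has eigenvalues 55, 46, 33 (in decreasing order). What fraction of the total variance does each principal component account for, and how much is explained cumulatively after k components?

Step 1 — total variance = trace(Sigma) = Σ λ_i = 55 + 46 + 33 = 134.

Step 2 — fraction explained by component i = λ_i / Σ λ:
  PC1: 55/134 = 0.4104
  PC2: 46/134 = 0.3433
  PC3: 33/134 = 0.2463

Step 3 — cumulative fraction after k components = (λ_1 + ... + λ_k) / Σ λ:
  k = 1: 55/134 = 0.4104
  k = 2: (55 + 46)/134 = 101/134 = 0.7537
  k = 3: (55 + 46 + 33)/134 = 134/134 = 1

Summary (fraction, with percent):

explained: PC1 0.4104 (41.04%), PC2 0.3433 (34.33%), PC3 0.2463 (24.63%);  cumulative: 0.4104, 0.7537, 1


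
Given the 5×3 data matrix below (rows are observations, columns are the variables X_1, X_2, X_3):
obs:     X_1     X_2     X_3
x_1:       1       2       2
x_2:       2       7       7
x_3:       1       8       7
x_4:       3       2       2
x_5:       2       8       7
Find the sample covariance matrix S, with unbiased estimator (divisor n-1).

Step 1 — column means:
  mean(X_1) = (1 + 2 + 1 + 3 + 2) / 5 = 9/5 = 1.8
  mean(X_2) = (2 + 7 + 8 + 2 + 8) / 5 = 27/5 = 5.4
  mean(X_3) = (2 + 7 + 7 + 2 + 7) / 5 = 25/5 = 5

Step 2 — sample covariance S[i,j] = (1/(n-1)) · Σ_k (x_{k,i} - mean_i) · (x_{k,j} - mean_j), with n-1 = 4.
  S[X_1,X_1] = ((-0.8)·(-0.8) + (0.2)·(0.2) + (-0.8)·(-0.8) + (1.2)·(1.2) + (0.2)·(0.2)) / 4 = 2.8/4 = 0.7
  S[X_1,X_2] = ((-0.8)·(-3.4) + (0.2)·(1.6) + (-0.8)·(2.6) + (1.2)·(-3.4) + (0.2)·(2.6)) / 4 = -2.6/4 = -0.65
  S[X_1,X_3] = ((-0.8)·(-3) + (0.2)·(2) + (-0.8)·(2) + (1.2)·(-3) + (0.2)·(2)) / 4 = -2/4 = -0.5
  S[X_2,X_2] = ((-3.4)·(-3.4) + (1.6)·(1.6) + (2.6)·(2.6) + (-3.4)·(-3.4) + (2.6)·(2.6)) / 4 = 39.2/4 = 9.8
  S[X_2,X_3] = ((-3.4)·(-3) + (1.6)·(2) + (2.6)·(2) + (-3.4)·(-3) + (2.6)·(2)) / 4 = 34/4 = 8.5
  S[X_3,X_3] = ((-3)·(-3) + (2)·(2) + (2)·(2) + (-3)·(-3) + (2)·(2)) / 4 = 30/4 = 7.5

S is symmetric (S[j,i] = S[i,j]). Assembling:

S = [[0.7, -0.65, -0.5],
 [-0.65, 9.8, 8.5],
 [-0.5, 8.5, 7.5]]


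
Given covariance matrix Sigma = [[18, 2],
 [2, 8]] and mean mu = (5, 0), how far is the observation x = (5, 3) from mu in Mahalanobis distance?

Step 1 — centre the observation: (x - mu) = (0, 3).

Step 2 — invert Sigma. det(Sigma) = 18·8 - (2)² = 140.
  Sigma^{-1} = (1/det) · [[d, -b], [-b, a]] = [[0.0571, -0.0143],
 [-0.0143, 0.1286]].

Step 3 — form the quadratic (x - mu)^T · Sigma^{-1} · (x - mu):
  Sigma^{-1} · (x - mu) = (-0.0429, 0.3857).
  (x - mu)^T · [Sigma^{-1} · (x - mu)] = (0)·(-0.0429) + (3)·(0.3857) = 1.1571.

Step 4 — take square root: d = √(1.1571) ≈ 1.0757.

d(x, mu) = √(1.1571) ≈ 1.0757


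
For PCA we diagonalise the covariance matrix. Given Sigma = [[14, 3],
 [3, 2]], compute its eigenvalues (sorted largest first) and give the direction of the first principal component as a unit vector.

Step 1 — characteristic polynomial of 2×2 Sigma:
  det(Sigma - λI) = λ² - trace · λ + det = 0.
  trace = 14 + 2 = 16, det = 14·2 - (3)² = 19.
Step 2 — discriminant:
  Δ = trace² - 4·det = 256 - 76 = 180.
Step 3 — eigenvalues:
  λ = (trace ± √Δ)/2 = (16 ± 13.4164)/2,
  λ_1 = 14.7082,  λ_2 = 1.2918.

Step 4 — unit eigenvector for λ_1: solve (Sigma - λ_1 I)v = 0. First row:
  (14 - 14.7082)·v_x + (3)·v_y = 0, i.e. (-0.7082)·v_x + (3)·v_y = 0,
  so v ∝ (b, λ_1 - a) = (3, 0.7082) = u.
  ||u|| = √((3)² + (0.7082)²) = √(9.5016) ≈ 3.0825,
  v_1 = u/||u|| ≈ (0.9732, 0.2298) (||v_1|| = 1).

λ_1 = 14.7082,  λ_2 = 1.2918;  v_1 ≈ (0.9732, 0.2298)


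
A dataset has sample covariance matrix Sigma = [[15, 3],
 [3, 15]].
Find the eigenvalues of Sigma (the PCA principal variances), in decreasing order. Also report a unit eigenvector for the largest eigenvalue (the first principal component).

Step 1 — characteristic polynomial of 2×2 Sigma:
  det(Sigma - λI) = λ² - trace · λ + det = 0.
  trace = 15 + 15 = 30, det = 15·15 - (3)² = 216.
Step 2 — discriminant:
  Δ = trace² - 4·det = 900 - 864 = 36.
Step 3 — eigenvalues:
  λ = (trace ± √Δ)/2 = (30 ± 6)/2,
  λ_1 = 18,  λ_2 = 12.

Step 4 — unit eigenvector for λ_1: solve (Sigma - λ_1 I)v = 0. First row:
  (15 - 18)·v_x + (3)·v_y = 0, i.e. (-3)·v_x + (3)·v_y = 0,
  so v ∝ (b, λ_1 - a) = (3, 3) = u.
  ||u|| = √((3)² + (3)²) = √(18) ≈ 4.2426,
  v_1 = u/||u|| ≈ (0.7071, 0.7071) (||v_1|| = 1).

λ_1 = 18,  λ_2 = 12;  v_1 ≈ (0.7071, 0.7071)


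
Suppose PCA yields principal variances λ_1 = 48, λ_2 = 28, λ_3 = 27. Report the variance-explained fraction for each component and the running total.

Step 1 — total variance = trace(Sigma) = Σ λ_i = 48 + 28 + 27 = 103.

Step 2 — fraction explained by component i = λ_i / Σ λ:
  PC1: 48/103 = 0.466
  PC2: 28/103 = 0.2718
  PC3: 27/103 = 0.2621

Step 3 — cumulative fraction after k components = (λ_1 + ... + λ_k) / Σ λ:
  k = 1: 48/103 = 0.466
  k = 2: (48 + 28)/103 = 76/103 = 0.7379
  k = 3: (48 + 28 + 27)/103 = 103/103 = 1

Summary (fraction, with percent):

explained: PC1 0.466 (46.6%), PC2 0.2718 (27.18%), PC3 0.2621 (26.21%);  cumulative: 0.466, 0.7379, 1


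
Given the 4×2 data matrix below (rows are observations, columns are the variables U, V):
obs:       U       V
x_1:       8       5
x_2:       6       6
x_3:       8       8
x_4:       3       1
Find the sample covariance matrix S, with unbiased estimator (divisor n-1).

Step 1 — column means:
  mean(U) = (8 + 6 + 8 + 3) / 4 = 25/4 = 6.25
  mean(V) = (5 + 6 + 8 + 1) / 4 = 20/4 = 5

Step 2 — sample covariance S[i,j] = (1/(n-1)) · Σ_k (x_{k,i} - mean_i) · (x_{k,j} - mean_j), with n-1 = 3.
  S[U,U] = ((1.75)·(1.75) + (-0.25)·(-0.25) + (1.75)·(1.75) + (-3.25)·(-3.25)) / 3 = 16.75/3 = 5.5833
  S[U,V] = ((1.75)·(0) + (-0.25)·(1) + (1.75)·(3) + (-3.25)·(-4)) / 3 = 18/3 = 6
  S[V,V] = ((0)·(0) + (1)·(1) + (3)·(3) + (-4)·(-4)) / 3 = 26/3 = 8.6667

S is symmetric (S[j,i] = S[i,j]). Assembling:

S = [[5.5833, 6],
 [6, 8.6667]]


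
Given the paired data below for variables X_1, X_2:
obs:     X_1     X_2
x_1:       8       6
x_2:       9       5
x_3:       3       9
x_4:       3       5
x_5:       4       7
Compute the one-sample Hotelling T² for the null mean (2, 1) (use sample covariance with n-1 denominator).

Step 1 — sample mean vector:
  mean(X_1) = (8 + 9 + 3 + 3 + 4) / 5 = 27/5 = 5.4
  mean(X_2) = (6 + 5 + 9 + 5 + 7) / 5 = 32/5 = 6.4
  x̄ = (5.4, 6.4),  deviation x̄ - mu_0 = (5.4, 6.4) - (2, 1) = (3.4, 5.4).

Step 2 — sample covariance matrix, S[i,j] = (1/(n-1)) · Σ_k (x_{k,i} - mean_i) · (x_{k,j} - mean_j), divisor n-1 = 4:
  S[X_1,X_1] = ((2.6)·(2.6) + (3.6)·(3.6) + (-2.4)·(-2.4) + (-2.4)·(-2.4) + (-1.4)·(-1.4)) / 4 = 33.2/4 = 8.3
  S[X_1,X_2] = ((2.6)·(-0.4) + (3.6)·(-1.4) + (-2.4)·(2.6) + (-2.4)·(-1.4) + (-1.4)·(0.6)) / 4 = -9.8/4 = -2.45
  S[X_2,X_2] = ((-0.4)·(-0.4) + (-1.4)·(-1.4) + (2.6)·(2.6) + (-1.4)·(-1.4) + (0.6)·(0.6)) / 4 = 11.2/4 = 2.8
  S = [[8.3, -2.45],
 [-2.45, 2.8]].

Step 3 — invert S. det(S) = 8.3·2.8 - (-2.45)² = 17.2375.
  S^{-1} = (1/det) · [[d, -b], [-b, a]] = [[0.1624, 0.1421],
 [0.1421, 0.4815]].

Step 4 — quadratic form (x̄ - mu_0)^T · S^{-1} · (x̄ - mu_0):
  S^{-1} · (x̄ - mu_0) = (1.3198, 3.0834),
  (x̄ - mu_0)^T · [...] = (3.4)·(1.3198) + (5.4)·(3.0834) = 21.1376.

Step 5 — scale by n: T² = 5 · 21.1376 = 105.6882.

T² ≈ 105.6882


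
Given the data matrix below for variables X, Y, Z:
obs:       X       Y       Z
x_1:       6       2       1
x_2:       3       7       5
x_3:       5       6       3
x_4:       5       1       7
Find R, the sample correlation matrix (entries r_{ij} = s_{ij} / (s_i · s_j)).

Step 1 — column means:
  mean(X) = (6 + 3 + 5 + 5) / 4 = 19/4 = 4.75
  mean(Y) = (2 + 7 + 6 + 1) / 4 = 16/4 = 4
  mean(Z) = (1 + 5 + 3 + 7) / 4 = 16/4 = 4

Step 2 — sample variances and covariances s[i,j] = (1/(n-1)) · Σ_k (x_{k,i} - mean_i) · (x_{k,j} - mean_j), with n-1 = 3:
  s[X,X] = ((1.25)·(1.25) + (-1.75)·(-1.75) + (0.25)·(0.25) + (0.25)·(0.25)) / 3 = 4.75/3 = 1.5833
  s[X,Y] = ((1.25)·(-2) + (-1.75)·(3) + (0.25)·(2) + (0.25)·(-3)) / 3 = -8/3 = -2.6667
  s[X,Z] = ((1.25)·(-3) + (-1.75)·(1) + (0.25)·(-1) + (0.25)·(3)) / 3 = -5/3 = -1.6667
  s[Y,Y] = ((-2)·(-2) + (3)·(3) + (2)·(2) + (-3)·(-3)) / 3 = 26/3 = 8.6667
  s[Y,Z] = ((-2)·(-3) + (3)·(1) + (2)·(-1) + (-3)·(3)) / 3 = -2/3 = -0.6667
  s[Z,Z] = ((-3)·(-3) + (1)·(1) + (-1)·(-1) + (3)·(3)) / 3 = 20/3 = 6.6667
  Sample standard deviations s_i = √(s[i,i]):
  s(X) = √(1.5833) = 1.2583
  s(Y) = √(8.6667) = 2.9439
  s(Z) = √(6.6667) = 2.582

Step 3 — r_{ij} = s_{ij} / (s_i · s_j):
  r[X,X] = 1 (diagonal).
  r[X,Y] = -2.6667 / (1.2583 · 2.9439) = -2.6667 / 3.7044 = -0.7199
  r[X,Z] = -1.6667 / (1.2583 · 2.582) = -1.6667 / 3.2489 = -0.513
  r[Y,Y] = 1 (diagonal).
  r[Y,Z] = -0.6667 / (2.9439 · 2.582) = -0.6667 / 7.6012 = -0.0877
  r[Z,Z] = 1 (diagonal).

R is symmetric with unit diagonal. Assembling:

R = [[1, -0.7199, -0.513],
 [-0.7199, 1, -0.0877],
 [-0.513, -0.0877, 1]]


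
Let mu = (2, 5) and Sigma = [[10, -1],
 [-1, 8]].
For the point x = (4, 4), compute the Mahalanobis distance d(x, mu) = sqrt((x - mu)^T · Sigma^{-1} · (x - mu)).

Step 1 — centre the observation: (x - mu) = (2, -1).

Step 2 — invert Sigma. det(Sigma) = 10·8 - (-1)² = 79.
  Sigma^{-1} = (1/det) · [[d, -b], [-b, a]] = [[0.1013, 0.0127],
 [0.0127, 0.1266]].

Step 3 — form the quadratic (x - mu)^T · Sigma^{-1} · (x - mu):
  Sigma^{-1} · (x - mu) = (0.1899, -0.1013).
  (x - mu)^T · [Sigma^{-1} · (x - mu)] = (2)·(0.1899) + (-1)·(-0.1013) = 0.481.

Step 4 — take square root: d = √(0.481) ≈ 0.6936.

d(x, mu) = √(0.481) ≈ 0.6936


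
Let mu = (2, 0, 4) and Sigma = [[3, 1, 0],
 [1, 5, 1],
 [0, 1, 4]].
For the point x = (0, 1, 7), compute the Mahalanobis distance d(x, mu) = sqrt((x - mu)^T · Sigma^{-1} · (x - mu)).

Step 1 — centre the observation: (x - mu) = (-2, 1, 3).

Step 2 — invert Sigma (cofactor / det for 3×3, or solve directly):
  Sigma^{-1} = [[0.3585, -0.0755, 0.0189],
 [-0.0755, 0.2264, -0.0566],
 [0.0189, -0.0566, 0.2642]].

Step 3 — form the quadratic (x - mu)^T · Sigma^{-1} · (x - mu):
  Sigma^{-1} · (x - mu) = (-0.7358, 0.2075, 0.6981).
  (x - mu)^T · [Sigma^{-1} · (x - mu)] = (-2)·(-0.7358) + (1)·(0.2075) + (3)·(0.6981) = 3.7736.

Step 4 — take square root: d = √(3.7736) ≈ 1.9426.

d(x, mu) = √(3.7736) ≈ 1.9426


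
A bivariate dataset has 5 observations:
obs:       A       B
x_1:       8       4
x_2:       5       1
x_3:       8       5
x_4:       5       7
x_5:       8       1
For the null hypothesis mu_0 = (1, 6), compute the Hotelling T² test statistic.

Step 1 — sample mean vector:
  mean(A) = (8 + 5 + 8 + 5 + 8) / 5 = 34/5 = 6.8
  mean(B) = (4 + 1 + 5 + 7 + 1) / 5 = 18/5 = 3.6
  x̄ = (6.8, 3.6),  deviation x̄ - mu_0 = (6.8, 3.6) - (1, 6) = (5.8, -2.4).

Step 2 — sample covariance matrix, S[i,j] = (1/(n-1)) · Σ_k (x_{k,i} - mean_i) · (x_{k,j} - mean_j), divisor n-1 = 4:
  S[A,A] = ((1.2)·(1.2) + (-1.8)·(-1.8) + (1.2)·(1.2) + (-1.8)·(-1.8) + (1.2)·(1.2)) / 4 = 10.8/4 = 2.7
  S[A,B] = ((1.2)·(0.4) + (-1.8)·(-2.6) + (1.2)·(1.4) + (-1.8)·(3.4) + (1.2)·(-2.6)) / 4 = -2.4/4 = -0.6
  S[B,B] = ((0.4)·(0.4) + (-2.6)·(-2.6) + (1.4)·(1.4) + (3.4)·(3.4) + (-2.6)·(-2.6)) / 4 = 27.2/4 = 6.8
  S = [[2.7, -0.6],
 [-0.6, 6.8]].

Step 3 — invert S. det(S) = 2.7·6.8 - (-0.6)² = 18.
  S^{-1} = (1/det) · [[d, -b], [-b, a]] = [[0.3778, 0.0333],
 [0.0333, 0.15]].

Step 4 — quadratic form (x̄ - mu_0)^T · S^{-1} · (x̄ - mu_0):
  S^{-1} · (x̄ - mu_0) = (2.1111, -0.1667),
  (x̄ - mu_0)^T · [...] = (5.8)·(2.1111) + (-2.4)·(-0.1667) = 12.6444.

Step 5 — scale by n: T² = 5 · 12.6444 = 63.2222.

T² ≈ 63.2222


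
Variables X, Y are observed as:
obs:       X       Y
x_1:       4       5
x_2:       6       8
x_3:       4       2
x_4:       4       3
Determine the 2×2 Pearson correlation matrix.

Step 1 — column means:
  mean(X) = (4 + 6 + 4 + 4) / 4 = 18/4 = 4.5
  mean(Y) = (5 + 8 + 2 + 3) / 4 = 18/4 = 4.5

Step 2 — sample variances and covariances s[i,j] = (1/(n-1)) · Σ_k (x_{k,i} - mean_i) · (x_{k,j} - mean_j), with n-1 = 3:
  s[X,X] = ((-0.5)·(-0.5) + (1.5)·(1.5) + (-0.5)·(-0.5) + (-0.5)·(-0.5)) / 3 = 3/3 = 1
  s[X,Y] = ((-0.5)·(0.5) + (1.5)·(3.5) + (-0.5)·(-2.5) + (-0.5)·(-1.5)) / 3 = 7/3 = 2.3333
  s[Y,Y] = ((0.5)·(0.5) + (3.5)·(3.5) + (-2.5)·(-2.5) + (-1.5)·(-1.5)) / 3 = 21/3 = 7
  Sample standard deviations s_i = √(s[i,i]):
  s(X) = √(1) = 1
  s(Y) = √(7) = 2.6458

Step 3 — r_{ij} = s_{ij} / (s_i · s_j):
  r[X,X] = 1 (diagonal).
  r[X,Y] = 2.3333 / (1 · 2.6458) = 2.3333 / 2.6458 = 0.8819
  r[Y,Y] = 1 (diagonal).

R is symmetric with unit diagonal. Assembling:

R = [[1, 0.8819],
 [0.8819, 1]]


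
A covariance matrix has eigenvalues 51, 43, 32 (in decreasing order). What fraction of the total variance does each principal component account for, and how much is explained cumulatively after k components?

Step 1 — total variance = trace(Sigma) = Σ λ_i = 51 + 43 + 32 = 126.

Step 2 — fraction explained by component i = λ_i / Σ λ:
  PC1: 51/126 = 0.4048
  PC2: 43/126 = 0.3413
  PC3: 32/126 = 0.254

Step 3 — cumulative fraction after k components = (λ_1 + ... + λ_k) / Σ λ:
  k = 1: 51/126 = 0.4048
  k = 2: (51 + 43)/126 = 94/126 = 0.746
  k = 3: (51 + 43 + 32)/126 = 126/126 = 1

Summary (fraction, with percent):

explained: PC1 0.4048 (40.48%), PC2 0.3413 (34.13%), PC3 0.254 (25.4%);  cumulative: 0.4048, 0.746, 1


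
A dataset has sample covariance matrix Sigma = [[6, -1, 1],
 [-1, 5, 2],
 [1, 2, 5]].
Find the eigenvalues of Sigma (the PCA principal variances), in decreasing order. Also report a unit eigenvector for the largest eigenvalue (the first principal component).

Step 1 — characteristic polynomial p(λ) = det(λI - Sigma) = λ³ - tr·λ² + c_1·λ - det, where tr = trace, c_1 = sum of the principal 2×2 minors, det = det(Sigma):
  tr = 6 + 5 + 5 = 16,
  c_1 = (6·5 - (-1)²) + (6·5 - (1)²) + (5·5 - (2)²) = 29 + 29 + 21 = 79,
  det = 6·(5·5 - (2)²) - (-1)·((-1)·5 - (2)·(1)) + (1)·((-1)·(2) - 5·(1)) = 6·(21) - (-1)·(-7) + (1)·(-7) = 112.
  So p(λ) = λ³ - 16λ² + 79λ - 112.
Step 2 — look for an integer root (rational root theorem: any rational root is an integer divisor of 112). Testing λ = 7:
  p(7) = 343 - 784 + 553 - 112 = 0  ✓
  Dividing out (λ - 7): p(λ) = (λ - 7)(λ² - 9λ + 16).
Step 3 — remaining eigenvalues from the quadratic λ² - 9λ + 16 = 0:
  Δ = 9² - 4·16 = 81 - 64 = 17,  λ = (9 ± √17)/2 = (9 ± 4.1231)/2 ≈ 6.5616 or 2.4384.
  Sorted: λ_1 = 7,  λ_2 = 6.5616,  λ_3 = 2.4384  (check: sum = 16 = tr ✓).

Step 4 — unit eigenvector for λ_1 = 7: v spans the null space of (Sigma - λ_1 I), whose rows are
  r_1 = (-1, -1, 1),  r_2 = (-1, -2, 2),  r_3 = (1, 2, -2).
  v is orthogonal to every row, so take v ∝ r_1 × r_2 = ((-1)·(2) - (1)·(-2), (1)·(-1) - (-1)·(2), (-1)·(-2) - (-1)·(-1)) = (0, 1, 1).
  Let u = (0, 1, 1).
  ||u|| = √((0)² + (1)² + (1)²) = √(2) ≈ 1.4142,  v_1 = u/||u|| ≈ (0, 0.7071, 0.7071) (||v_1|| = 1).

λ_1 = 7,  λ_2 = 6.5616,  λ_3 = 2.4384;  v_1 ≈ (0, 0.7071, 0.7071)


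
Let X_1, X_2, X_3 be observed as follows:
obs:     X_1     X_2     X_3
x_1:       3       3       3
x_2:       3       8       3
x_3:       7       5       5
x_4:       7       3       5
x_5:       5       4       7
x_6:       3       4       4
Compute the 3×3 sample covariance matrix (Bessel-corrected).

Step 1 — column means:
  mean(X_1) = (3 + 3 + 7 + 7 + 5 + 3) / 6 = 28/6 = 4.6667
  mean(X_2) = (3 + 8 + 5 + 3 + 4 + 4) / 6 = 27/6 = 4.5
  mean(X_3) = (3 + 3 + 5 + 5 + 7 + 4) / 6 = 27/6 = 4.5

Step 2 — sample covariance S[i,j] = (1/(n-1)) · Σ_k (x_{k,i} - mean_i) · (x_{k,j} - mean_j), with n-1 = 5.
  S[X_1,X_1] = ((-1.6667)·(-1.6667) + (-1.6667)·(-1.6667) + (2.3333)·(2.3333) + (2.3333)·(2.3333) + (0.3333)·(0.3333) + (-1.6667)·(-1.6667)) / 5 = 19.3333/5 = 3.8667
  S[X_1,X_2] = ((-1.6667)·(-1.5) + (-1.6667)·(3.5) + (2.3333)·(0.5) + (2.3333)·(-1.5) + (0.3333)·(-0.5) + (-1.6667)·(-0.5)) / 5 = -5/5 = -1
  S[X_1,X_3] = ((-1.6667)·(-1.5) + (-1.6667)·(-1.5) + (2.3333)·(0.5) + (2.3333)·(0.5) + (0.3333)·(2.5) + (-1.6667)·(-0.5)) / 5 = 9/5 = 1.8
  S[X_2,X_2] = ((-1.5)·(-1.5) + (3.5)·(3.5) + (0.5)·(0.5) + (-1.5)·(-1.5) + (-0.5)·(-0.5) + (-0.5)·(-0.5)) / 5 = 17.5/5 = 3.5
  S[X_2,X_3] = ((-1.5)·(-1.5) + (3.5)·(-1.5) + (0.5)·(0.5) + (-1.5)·(0.5) + (-0.5)·(2.5) + (-0.5)·(-0.5)) / 5 = -4.5/5 = -0.9
  S[X_3,X_3] = ((-1.5)·(-1.5) + (-1.5)·(-1.5) + (0.5)·(0.5) + (0.5)·(0.5) + (2.5)·(2.5) + (-0.5)·(-0.5)) / 5 = 11.5/5 = 2.3

S is symmetric (S[j,i] = S[i,j]). Assembling:

S = [[3.8667, -1, 1.8],
 [-1, 3.5, -0.9],
 [1.8, -0.9, 2.3]]


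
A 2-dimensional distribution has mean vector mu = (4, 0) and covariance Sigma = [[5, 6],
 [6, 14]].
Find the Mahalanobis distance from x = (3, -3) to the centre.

Step 1 — centre the observation: (x - mu) = (-1, -3).

Step 2 — invert Sigma. det(Sigma) = 5·14 - (6)² = 34.
  Sigma^{-1} = (1/det) · [[d, -b], [-b, a]] = [[0.4118, -0.1765],
 [-0.1765, 0.1471]].

Step 3 — form the quadratic (x - mu)^T · Sigma^{-1} · (x - mu):
  Sigma^{-1} · (x - mu) = (0.1176, -0.2647).
  (x - mu)^T · [Sigma^{-1} · (x - mu)] = (-1)·(0.1176) + (-3)·(-0.2647) = 0.6765.

Step 4 — take square root: d = √(0.6765) ≈ 0.8225.

d(x, mu) = √(0.6765) ≈ 0.8225


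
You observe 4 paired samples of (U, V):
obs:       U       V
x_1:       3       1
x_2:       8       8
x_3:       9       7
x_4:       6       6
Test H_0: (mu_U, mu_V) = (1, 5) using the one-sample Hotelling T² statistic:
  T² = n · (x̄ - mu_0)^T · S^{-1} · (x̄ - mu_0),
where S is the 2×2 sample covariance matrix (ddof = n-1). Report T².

Step 1 — sample mean vector:
  mean(U) = (3 + 8 + 9 + 6) / 4 = 26/4 = 6.5
  mean(V) = (1 + 8 + 7 + 6) / 4 = 22/4 = 5.5
  x̄ = (6.5, 5.5),  deviation x̄ - mu_0 = (6.5, 5.5) - (1, 5) = (5.5, 0.5).

Step 2 — sample covariance matrix, S[i,j] = (1/(n-1)) · Σ_k (x_{k,i} - mean_i) · (x_{k,j} - mean_j), divisor n-1 = 3:
  S[U,U] = ((-3.5)·(-3.5) + (1.5)·(1.5) + (2.5)·(2.5) + (-0.5)·(-0.5)) / 3 = 21/3 = 7
  S[U,V] = ((-3.5)·(-4.5) + (1.5)·(2.5) + (2.5)·(1.5) + (-0.5)·(0.5)) / 3 = 23/3 = 7.6667
  S[V,V] = ((-4.5)·(-4.5) + (2.5)·(2.5) + (1.5)·(1.5) + (0.5)·(0.5)) / 3 = 29/3 = 9.6667
  S = [[7, 7.6667],
 [7.6667, 9.6667]].

Step 3 — invert S. det(S) = 7·9.6667 - (7.6667)² = 8.8889.
  S^{-1} = (1/det) · [[d, -b], [-b, a]] = [[1.0875, -0.8625],
 [-0.8625, 0.7875]].

Step 4 — quadratic form (x̄ - mu_0)^T · S^{-1} · (x̄ - mu_0):
  S^{-1} · (x̄ - mu_0) = (5.55, -4.35),
  (x̄ - mu_0)^T · [...] = (5.5)·(5.55) + (0.5)·(-4.35) = 28.35.

Step 5 — scale by n: T² = 4 · 28.35 = 113.4.

T² ≈ 113.4


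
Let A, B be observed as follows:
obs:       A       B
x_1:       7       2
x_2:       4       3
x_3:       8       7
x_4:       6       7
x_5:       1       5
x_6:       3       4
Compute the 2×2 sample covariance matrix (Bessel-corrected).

Step 1 — column means:
  mean(A) = (7 + 4 + 8 + 6 + 1 + 3) / 6 = 29/6 = 4.8333
  mean(B) = (2 + 3 + 7 + 7 + 5 + 4) / 6 = 28/6 = 4.6667

Step 2 — sample covariance S[i,j] = (1/(n-1)) · Σ_k (x_{k,i} - mean_i) · (x_{k,j} - mean_j), with n-1 = 5.
  S[A,A] = ((2.1667)·(2.1667) + (-0.8333)·(-0.8333) + (3.1667)·(3.1667) + (1.1667)·(1.1667) + (-3.8333)·(-3.8333) + (-1.8333)·(-1.8333)) / 5 = 34.8333/5 = 6.9667
  S[A,B] = ((2.1667)·(-2.6667) + (-0.8333)·(-1.6667) + (3.1667)·(2.3333) + (1.1667)·(2.3333) + (-3.8333)·(0.3333) + (-1.8333)·(-0.6667)) / 5 = 5.6667/5 = 1.1333
  S[B,B] = ((-2.6667)·(-2.6667) + (-1.6667)·(-1.6667) + (2.3333)·(2.3333) + (2.3333)·(2.3333) + (0.3333)·(0.3333) + (-0.6667)·(-0.6667)) / 5 = 21.3333/5 = 4.2667

S is symmetric (S[j,i] = S[i,j]). Assembling:

S = [[6.9667, 1.1333],
 [1.1333, 4.2667]]


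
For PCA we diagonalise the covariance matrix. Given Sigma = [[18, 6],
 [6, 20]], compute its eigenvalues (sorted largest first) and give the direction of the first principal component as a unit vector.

Step 1 — characteristic polynomial of 2×2 Sigma:
  det(Sigma - λI) = λ² - trace · λ + det = 0.
  trace = 18 + 20 = 38, det = 18·20 - (6)² = 324.
Step 2 — discriminant:
  Δ = trace² - 4·det = 1444 - 1296 = 148.
Step 3 — eigenvalues:
  λ = (trace ± √Δ)/2 = (38 ± 12.1655)/2,
  λ_1 = 25.0828,  λ_2 = 12.9172.

Step 4 — unit eigenvector for λ_1: solve (Sigma - λ_1 I)v = 0. First row:
  (18 - 25.0828)·v_x + (6)·v_y = 0, i.e. (-7.0828)·v_x + (6)·v_y = 0,
  so v ∝ (b, λ_1 - a) = (6, 7.0828) = u.
  ||u|| = √((6)² + (7.0828)²) = √(86.1655) ≈ 9.2825,
  v_1 = u/||u|| ≈ (0.6464, 0.763) (||v_1|| = 1).

λ_1 = 25.0828,  λ_2 = 12.9172;  v_1 ≈ (0.6464, 0.763)


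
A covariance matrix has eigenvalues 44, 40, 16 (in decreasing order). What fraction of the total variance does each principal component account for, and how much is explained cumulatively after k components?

Step 1 — total variance = trace(Sigma) = Σ λ_i = 44 + 40 + 16 = 100.

Step 2 — fraction explained by component i = λ_i / Σ λ:
  PC1: 44/100 = 0.44
  PC2: 40/100 = 0.4
  PC3: 16/100 = 0.16

Step 3 — cumulative fraction after k components = (λ_1 + ... + λ_k) / Σ λ:
  k = 1: 44/100 = 0.44
  k = 2: (44 + 40)/100 = 84/100 = 0.84
  k = 3: (44 + 40 + 16)/100 = 100/100 = 1

Summary (fraction, with percent):

explained: PC1 0.44 (44%), PC2 0.4 (40%), PC3 0.16 (16%);  cumulative: 0.44, 0.84, 1


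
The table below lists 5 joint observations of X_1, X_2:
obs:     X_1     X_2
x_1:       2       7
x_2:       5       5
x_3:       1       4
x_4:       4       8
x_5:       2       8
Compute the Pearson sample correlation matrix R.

Step 1 — column means:
  mean(X_1) = (2 + 5 + 1 + 4 + 2) / 5 = 14/5 = 2.8
  mean(X_2) = (7 + 5 + 4 + 8 + 8) / 5 = 32/5 = 6.4

Step 2 — sample variances and covariances s[i,j] = (1/(n-1)) · Σ_k (x_{k,i} - mean_i) · (x_{k,j} - mean_j), with n-1 = 4:
  s[X_1,X_1] = ((-0.8)·(-0.8) + (2.2)·(2.2) + (-1.8)·(-1.8) + (1.2)·(1.2) + (-0.8)·(-0.8)) / 4 = 10.8/4 = 2.7
  s[X_1,X_2] = ((-0.8)·(0.6) + (2.2)·(-1.4) + (-1.8)·(-2.4) + (1.2)·(1.6) + (-0.8)·(1.6)) / 4 = 1.4/4 = 0.35
  s[X_2,X_2] = ((0.6)·(0.6) + (-1.4)·(-1.4) + (-2.4)·(-2.4) + (1.6)·(1.6) + (1.6)·(1.6)) / 4 = 13.2/4 = 3.3
  Sample standard deviations s_i = √(s[i,i]):
  s(X_1) = √(2.7) = 1.6432
  s(X_2) = √(3.3) = 1.8166

Step 3 — r_{ij} = s_{ij} / (s_i · s_j):
  r[X_1,X_1] = 1 (diagonal).
  r[X_1,X_2] = 0.35 / (1.6432 · 1.8166) = 0.35 / 2.985 = 0.1173
  r[X_2,X_2] = 1 (diagonal).

R is symmetric with unit diagonal. Assembling:

R = [[1, 0.1173],
 [0.1173, 1]]


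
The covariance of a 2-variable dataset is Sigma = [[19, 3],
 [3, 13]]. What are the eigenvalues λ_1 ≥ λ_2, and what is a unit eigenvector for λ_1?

Step 1 — characteristic polynomial of 2×2 Sigma:
  det(Sigma - λI) = λ² - trace · λ + det = 0.
  trace = 19 + 13 = 32, det = 19·13 - (3)² = 238.
Step 2 — discriminant:
  Δ = trace² - 4·det = 1024 - 952 = 72.
Step 3 — eigenvalues:
  λ = (trace ± √Δ)/2 = (32 ± 8.4853)/2,
  λ_1 = 20.2426,  λ_2 = 11.7574.

Step 4 — unit eigenvector for λ_1: solve (Sigma - λ_1 I)v = 0. First row:
  (19 - 20.2426)·v_x + (3)·v_y = 0, i.e. (-1.2426)·v_x + (3)·v_y = 0,
  so v ∝ (b, λ_1 - a) = (3, 1.2426) = u.
  ||u|| = √((3)² + (1.2426)²) = √(10.5442) ≈ 3.2472,
  v_1 = u/||u|| ≈ (0.9239, 0.3827) (||v_1|| = 1).

λ_1 = 20.2426,  λ_2 = 11.7574;  v_1 ≈ (0.9239, 0.3827)
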